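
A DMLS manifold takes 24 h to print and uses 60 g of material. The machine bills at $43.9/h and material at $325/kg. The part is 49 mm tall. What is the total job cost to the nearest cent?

Time charge = 43.9 × 24 = $1053.60.
Material cost = 325 × 60/1000, so $19.50.
Job cost: 1053.60 + 19.50 = $1073.10.

$1073.10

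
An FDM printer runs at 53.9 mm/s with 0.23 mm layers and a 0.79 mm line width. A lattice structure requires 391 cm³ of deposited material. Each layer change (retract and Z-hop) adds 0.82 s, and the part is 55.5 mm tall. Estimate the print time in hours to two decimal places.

Bead cross-section = 0.23 × 0.79, so 0.1817 mm².
Total extruded path = 391000/0.1817 = 2151898.7 mm.
Print-move time = 2151898.7 / 53.9, so 39923.9 s.
Layer count = ceil(55.5 / 0.23) = 242.
Non-print overhead: 242 × 0.82 → 198.44 s.
Total = 39923.9 + 198.44 = 40122.34 s = 11.15 hours.

11.15 hours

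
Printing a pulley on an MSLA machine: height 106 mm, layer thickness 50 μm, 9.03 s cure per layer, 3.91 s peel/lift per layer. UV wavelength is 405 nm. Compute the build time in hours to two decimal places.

7.62 hours

Layer count = ceil(106 / 0.05) = 2120.
Cycle time: 9.03 + 3.91 → 12.94 s.
Total = 2120 × 12.94 = 27432.8 s = 7.62 hours.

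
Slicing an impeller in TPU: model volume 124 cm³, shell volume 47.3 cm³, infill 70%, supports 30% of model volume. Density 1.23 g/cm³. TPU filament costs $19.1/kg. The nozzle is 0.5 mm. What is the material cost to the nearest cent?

Volume inside the shell = 124 − 47.3, so 76.7 cm³.
Infill deposited: 0.70 × 76.7 → 53.69 cm³.
Support: 0.30 × 124 → 37.2 cm³.
Deposited volume = 47.3 + 53.69 + 37.2, so 138.19 cm³.
Mass: 138.19 × 1.23 → 169.9737 g.
At $19.1/kg: 169.9737/1000 × 19.1 = $3.25.

$3.25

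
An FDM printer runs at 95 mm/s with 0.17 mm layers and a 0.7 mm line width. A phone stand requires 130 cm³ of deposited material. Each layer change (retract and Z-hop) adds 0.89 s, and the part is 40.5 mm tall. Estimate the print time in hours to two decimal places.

Bead cross-section = 0.17 × 0.7 = 0.119 mm².
Total extruded path = 130000/0.119 = 1092437 mm.
Extrusion time: 1092437 / 95 → 11499.3 s.
Layers = ⌈40.5/0.17⌉ = 239.
Non-print overhead = 239 × 0.89, so 212.71 s.
Altogether 11499.3 + 212.71 = 11712.01 s, i.e. 3.25 hours.

3.25 hours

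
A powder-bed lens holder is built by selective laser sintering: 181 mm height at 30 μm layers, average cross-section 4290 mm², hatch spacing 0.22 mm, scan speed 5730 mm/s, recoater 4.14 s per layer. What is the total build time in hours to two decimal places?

12.64 hours

Layer count = ceil(181 / 0.03) = 6034.
Hatch length per layer = 4290 / 0.22, so 19500 mm.
Scan time per layer: 19500 / 5730 → 3.4031 s.
Layer cycle: 3.4031 + 4.14 → 7.5431 s.
6034 layers × 7.5431 s/layer = 45515.0654 s, i.e. 12.64 hours.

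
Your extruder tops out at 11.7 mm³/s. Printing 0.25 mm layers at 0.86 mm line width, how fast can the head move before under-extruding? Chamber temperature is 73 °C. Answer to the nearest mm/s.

Bead cross-section = 0.25 × 0.86 = 0.215 mm².
Max speed = 11.7 / 0.215 = 54.42 ≈ 54 mm/s.

54 mm/s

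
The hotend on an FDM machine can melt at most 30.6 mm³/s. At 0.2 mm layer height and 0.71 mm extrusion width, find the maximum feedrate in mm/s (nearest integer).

Extrusion cross-section = 0.2 × 0.71, so 0.142 mm².
v_max = Q/A = 30.6/0.142 = 215.49 mm/s → 215 mm/s.

215 mm/s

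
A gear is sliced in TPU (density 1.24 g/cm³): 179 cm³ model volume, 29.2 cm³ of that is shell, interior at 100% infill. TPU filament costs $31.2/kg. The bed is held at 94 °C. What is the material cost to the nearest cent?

$6.93

Interior volume: 179 − 29.2 → 149.8 cm³.
Infill volume = 1.00 × 149.8 = 149.8 cm³.
Total extruded = 29.2 + 149.8, so 179 cm³.
Mass: 179 × 1.24 → 221.96 g.
At $31.2/kg: 221.96/1000 × 31.2 = $6.93.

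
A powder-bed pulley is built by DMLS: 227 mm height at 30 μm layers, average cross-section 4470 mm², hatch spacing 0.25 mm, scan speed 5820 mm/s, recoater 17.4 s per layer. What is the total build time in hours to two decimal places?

Layers = ⌈227/0.03⌉ = 7567.
Hatch length per layer = 4470 / 0.25, so 17880 mm.
Scan time per layer: 17880 / 5820 → 3.0722 s.
Layer cycle = 3.0722 + 17.4 = 20.4722 s.
Build time = 7567 × 20.4722 = 154913.1374 s = 43.03 hours.

43.03 hours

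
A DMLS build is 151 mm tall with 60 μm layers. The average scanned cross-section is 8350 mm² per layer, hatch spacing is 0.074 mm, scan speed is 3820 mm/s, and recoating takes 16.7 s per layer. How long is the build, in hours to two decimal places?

Layers = ⌈151/0.06⌉ = 2517.
Scan path per layer: 8350 / 0.074 → 112837.8 mm.
Scan time per layer = 112837.8 / 3820 = 29.5387 s.
Per-layer time: 29.5387 + 16.7 → 46.2387 s.
Total: 2517 × 46.2387 s = 116382.8079 s → 32.33 hours.

32.33 hours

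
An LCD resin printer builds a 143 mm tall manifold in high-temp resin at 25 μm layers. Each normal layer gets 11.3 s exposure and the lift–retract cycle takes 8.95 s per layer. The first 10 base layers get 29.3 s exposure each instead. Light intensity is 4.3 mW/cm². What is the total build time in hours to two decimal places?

Layer count = ceil(143 / 0.025) = 5720.
Base layers = 10 × (29.3 + 8.95) = 382.5 s.
Regular layers = 5710 × (11.3 + 8.95), so 115627.5 s.
Sum: 382.5 + 115627.5 = 116010 s → 32.23 hours.

32.23 hours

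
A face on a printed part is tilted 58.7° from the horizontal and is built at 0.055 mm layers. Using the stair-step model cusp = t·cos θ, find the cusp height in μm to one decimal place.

28.6 μm

cos(58.7°) = 0.5195, so cusp = 0.055 × 0.5195 = 0.028573 mm → 28.6 μm.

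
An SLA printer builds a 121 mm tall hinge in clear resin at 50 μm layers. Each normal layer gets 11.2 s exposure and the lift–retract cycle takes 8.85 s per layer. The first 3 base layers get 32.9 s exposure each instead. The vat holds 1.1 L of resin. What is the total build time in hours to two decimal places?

13.50 hours

Number of layers: 121 / 0.05 → 2420 (rounded up).
Base layers: 3 × (32.9 + 8.85) → 125.25 s.
Normal layers = 2417 × (11.2 + 8.85), so 48460.85 s.
Sum: 125.25 + 48460.85 = 48586.1 s → 13.50 hours.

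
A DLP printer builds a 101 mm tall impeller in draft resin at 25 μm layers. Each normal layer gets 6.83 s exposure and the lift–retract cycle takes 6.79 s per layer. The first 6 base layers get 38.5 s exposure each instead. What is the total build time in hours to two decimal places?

Number of layers: 101 / 0.025 → 4040 (rounded up).
Burn-in layers = 6 × (38.5 + 6.79), so 271.74 s.
Regular layers = 4034 × (6.83 + 6.79) = 54943.08 s.
Sum: 271.74 + 54943.08 = 55214.82 s → 15.34 hours.

15.34 hours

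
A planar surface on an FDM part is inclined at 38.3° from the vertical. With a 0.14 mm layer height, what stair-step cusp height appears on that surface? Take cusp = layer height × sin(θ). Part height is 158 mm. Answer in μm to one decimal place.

Cusp = layer height × sin(38.3°) = 0.14 × 0.6198 = 0.086772 mm = 86.8 μm.

86.8 μm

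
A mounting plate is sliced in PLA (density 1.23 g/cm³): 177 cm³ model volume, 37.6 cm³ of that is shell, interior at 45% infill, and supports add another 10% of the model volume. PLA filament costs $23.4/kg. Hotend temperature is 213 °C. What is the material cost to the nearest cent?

$3.40

Interior volume = 177 − 37.6, so 139.4 cm³.
Infill deposited = 0.45 × 139.4 = 62.73 cm³.
Support = 0.10 × 177 = 17.7 cm³.
Total extruded = 37.6 + 62.73 + 17.7 = 118.03 cm³.
Mass: 118.03 × 1.23 → 145.1769 g.
At $23.4/kg: 145.1769/1000 × 23.4 = $3.40.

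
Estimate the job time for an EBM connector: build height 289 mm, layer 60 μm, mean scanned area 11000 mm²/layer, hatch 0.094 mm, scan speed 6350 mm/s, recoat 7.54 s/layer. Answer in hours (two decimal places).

Layers = ⌈289/0.06⌉ = 4817.
Hatch length per layer = 11000 / 0.094, so 117021.3 mm.
Beam time per layer = 117021.3 / 6350, so 18.4286 s.
Time per layer: 18.4286 + 7.54 → 25.9686 s.
4817 layers × 25.9686 s/layer = 125090.7462 s, i.e. 34.75 hours.

34.75 hours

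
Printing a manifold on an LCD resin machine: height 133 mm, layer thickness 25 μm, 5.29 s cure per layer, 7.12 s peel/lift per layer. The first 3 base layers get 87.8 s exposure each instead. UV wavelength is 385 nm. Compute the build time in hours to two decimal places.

Layer count = ceil(133 / 0.025) = 5320.
Burn-in layers = 3 × (87.8 + 7.12), so 284.76 s.
Regular layers = 5317 × (5.29 + 7.12) = 65983.97 s.
Sum: 284.76 + 65983.97 = 66268.73 s → 18.41 hours.

18.41 hours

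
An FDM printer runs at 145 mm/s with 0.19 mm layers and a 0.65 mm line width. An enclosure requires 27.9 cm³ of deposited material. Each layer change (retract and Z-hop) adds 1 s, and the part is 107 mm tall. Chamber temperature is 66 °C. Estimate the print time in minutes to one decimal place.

Line area = 0.19 × 0.65, so 0.1235 mm².
Toolpath length = 27.9 cm³ / 0.1235 mm² = 27900 / 0.1235 = 225910.9 mm.
Time extruding = 225910.9 / 145 = 1558 s.
Layer count = ceil(107 / 0.19) = 564.
Non-print overhead = 564 × 1 = 564 s.
Altogether 1558 + 564 = 2122 s, i.e. 35.4 minutes.

35.4 minutes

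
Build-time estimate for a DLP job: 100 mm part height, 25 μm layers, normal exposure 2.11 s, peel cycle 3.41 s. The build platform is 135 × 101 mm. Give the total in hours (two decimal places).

6.13 hours

Layer count = ceil(100 / 0.025) = 4000.
Each layer takes = 2.11 + 3.41, so 5.52 s.
Build time: 4000 × 5.52 s = 22080 s, i.e. 6.13 hours.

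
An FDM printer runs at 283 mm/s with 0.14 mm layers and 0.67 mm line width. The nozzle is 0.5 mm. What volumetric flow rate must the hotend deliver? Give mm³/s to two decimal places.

26.55

Extrusion cross-section: 0.14 × 0.67 → 0.0938 mm².
Q = v·A = 283 × 0.0938 = 26.55 mm³/s.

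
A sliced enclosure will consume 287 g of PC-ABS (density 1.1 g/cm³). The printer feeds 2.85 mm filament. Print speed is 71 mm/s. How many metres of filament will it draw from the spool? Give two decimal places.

Extruded volume: 287/1.1 = 260.9091 cm³ (260909.1 mm³).
Filament cross-section = π × (2.85/2)² = 6.3794 mm².
L = V/A = 260909.1/6.3794 = 40898.69 mm → 40.90 m.

40.90 m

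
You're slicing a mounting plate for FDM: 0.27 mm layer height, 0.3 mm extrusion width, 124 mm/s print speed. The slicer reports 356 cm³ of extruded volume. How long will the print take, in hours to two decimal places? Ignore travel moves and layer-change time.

Line area = 0.27 × 0.3, so 0.081 mm².
Total extruded path = 356000/0.081 = 4395061.7 mm.
Extrusion time: 4395061.7 / 124 → 35444 s.
Converting: 35444 s = 9.85 hours.

9.85 hours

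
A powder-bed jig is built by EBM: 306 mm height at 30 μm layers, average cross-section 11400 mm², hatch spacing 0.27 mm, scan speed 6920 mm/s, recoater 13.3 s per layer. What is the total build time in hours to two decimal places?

54.97 hours

Layers = ⌈306/0.03⌉ = 10200.
Scan path per layer = 11400 / 0.27 = 42222.2 mm.
Scan time per layer = 42222.2 / 6920, so 6.1015 s.
Time per layer = 6.1015 + 13.3, so 19.4015 s.
10200 layers × 19.4015 s/layer = 197895.3 s, i.e. 54.97 hours.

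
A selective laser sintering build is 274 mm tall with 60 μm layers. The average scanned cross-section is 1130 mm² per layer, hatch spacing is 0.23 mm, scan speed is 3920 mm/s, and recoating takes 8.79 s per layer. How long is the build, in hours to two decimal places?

Layer count = ceil(274 / 0.06) = 4567.
Per-layer scan distance = 1130 / 0.23, so 4913 mm.
Scan time per layer: 4913 / 3920 → 1.2533 s.
Layer cycle = 1.2533 + 8.79, so 10.0433 s.
4567 layers × 10.0433 s/layer = 45867.7511 s, i.e. 12.74 hours.

12.74 hours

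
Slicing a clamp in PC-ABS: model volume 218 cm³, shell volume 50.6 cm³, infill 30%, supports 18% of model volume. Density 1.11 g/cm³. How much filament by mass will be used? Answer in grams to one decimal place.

Interior volume = 218 − 50.6 = 167.4 cm³.
Deposited infill = 0.30 × 167.4 = 50.22 cm³.
Support = 0.18 × 218 = 39.24 cm³.
Total printed volume = 50.6 + 50.22 + 39.24, so 140.06 cm³.
Mass = 140.06 × 1.11 = 155.4666 g.

155.5 g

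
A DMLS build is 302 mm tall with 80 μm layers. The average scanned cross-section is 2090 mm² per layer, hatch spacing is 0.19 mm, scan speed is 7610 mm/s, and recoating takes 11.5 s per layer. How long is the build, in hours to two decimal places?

13.57 hours

Layers = ⌈302/0.08⌉ = 3775.
Per-layer scan distance: 2090 / 0.19 → 11000 mm.
Per-layer scan time: 11000 / 7610 → 1.4455 s.
Layer cycle: 1.4455 + 11.5 → 12.9455 s.
3775 layers × 12.9455 s/layer = 48869.2625 s, i.e. 13.57 hours.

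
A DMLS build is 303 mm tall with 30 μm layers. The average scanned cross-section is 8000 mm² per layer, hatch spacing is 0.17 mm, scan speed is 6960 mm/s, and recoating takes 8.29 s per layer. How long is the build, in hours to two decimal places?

42.23 hours

Layer count = ceil(303 / 0.03) = 10100.
Scan path per layer = 8000 / 0.17 = 47058.8 mm.
Scan time per layer = 47058.8 / 6960, so 6.7613 s.
Per-layer time = 6.7613 + 8.29, so 15.0513 s.
10100 layers × 15.0513 s/layer = 152018.13 s, i.e. 42.23 hours.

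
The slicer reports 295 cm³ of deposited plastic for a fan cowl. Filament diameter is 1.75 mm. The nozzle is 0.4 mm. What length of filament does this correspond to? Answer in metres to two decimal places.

122.65 m

A = π r² = π × 0.875² = 2.4053 mm².
L = 295000 mm³ / 2.4053 mm² = 122645.82 mm, i.e. 122.65 m.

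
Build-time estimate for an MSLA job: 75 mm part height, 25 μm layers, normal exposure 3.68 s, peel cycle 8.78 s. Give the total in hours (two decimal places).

10.38 hours

Number of layers: 75 / 0.025 → 3000 (rounded up).
Each layer takes = 3.68 + 8.78, so 12.46 s.
Build time: 3000 × 12.46 s = 37380 s, i.e. 10.38 hours.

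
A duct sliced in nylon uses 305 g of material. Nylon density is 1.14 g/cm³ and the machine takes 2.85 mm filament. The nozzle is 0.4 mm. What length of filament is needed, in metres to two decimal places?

Extruded volume: 305/1.14 = 267.5439 cm³ (267543.9 mm³).
A = π r² = π × 1.425² = 6.3794 mm².
Length = 267543.9 / 6.3794 = 41938.72 mm = 41.94 m.

41.94 m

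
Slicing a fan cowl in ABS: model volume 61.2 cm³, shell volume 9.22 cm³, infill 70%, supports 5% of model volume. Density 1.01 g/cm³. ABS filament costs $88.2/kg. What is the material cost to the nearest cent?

Volume inside the shell = 61.2 − 9.22 = 51.98 cm³.
Infill deposited = 0.70 × 51.98 = 36.386 cm³.
Support = 0.05 × 61.2 = 3.06 cm³.
Total printed volume = 9.22 + 36.386 + 3.06 = 48.666 cm³.
Mass: 48.666 × 1.01 → 49.15266 g.
Cost = 49.15266 g / 1000 × $88.2/kg = $4.34.

$4.34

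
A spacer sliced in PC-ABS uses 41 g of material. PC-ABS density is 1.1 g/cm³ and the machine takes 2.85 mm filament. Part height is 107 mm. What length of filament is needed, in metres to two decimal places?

5.84 m

Volume = 41 g / 1.1 g·cm⁻³ = 37.2727 cm³ = 37272.7 mm³.
Filament cross-section = π × (2.85/2)² = 6.3794 mm².
L = V/A = 37272.7/6.3794 = 5842.67 mm → 5.84 m.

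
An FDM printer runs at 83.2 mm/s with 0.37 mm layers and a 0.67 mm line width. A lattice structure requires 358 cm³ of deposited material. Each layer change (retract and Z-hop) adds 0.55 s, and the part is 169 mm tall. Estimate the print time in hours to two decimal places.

Line area = 0.37 × 0.67 = 0.2479 mm².
Path length: 358000 mm³ / 0.2479 mm² → 1444130.7 mm.
Extrusion time = 1444130.7 / 83.2, so 17357.3 s.
Number of layers: 169 / 0.37 → 457 (rounded up).
Z-hop total: 457 × 0.55 → 251.35 s.
Altogether 17357.3 + 251.35 = 17608.65 s, i.e. 4.89 hours.

4.89 hours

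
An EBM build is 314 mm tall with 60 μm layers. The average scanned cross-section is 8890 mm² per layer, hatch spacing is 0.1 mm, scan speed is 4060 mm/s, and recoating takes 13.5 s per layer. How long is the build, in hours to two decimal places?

51.46 hours

Layer count = ceil(314 / 0.06) = 5234.
Hatch length per layer = 8890 / 0.1 = 88900 mm.
Per-layer scan time = 88900 / 4060, so 21.8966 s.
Per-layer time = 21.8966 + 13.5 = 35.3966 s.
Build time = 5234 × 35.3966 = 185265.8044 s = 51.46 hours.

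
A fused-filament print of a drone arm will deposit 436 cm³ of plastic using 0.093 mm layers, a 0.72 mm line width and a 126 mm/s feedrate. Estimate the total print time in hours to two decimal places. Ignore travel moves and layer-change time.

14.35 hours

Bead cross-section = 0.093 × 0.72, so 0.06696 mm².
Path length: 436000 mm³ / 0.06696 mm² → 6511350.1 mm.
Time extruding = 6511350.1 / 126 = 51677.4 s.
In the requested units: 51677.4 s = 14.35 hours.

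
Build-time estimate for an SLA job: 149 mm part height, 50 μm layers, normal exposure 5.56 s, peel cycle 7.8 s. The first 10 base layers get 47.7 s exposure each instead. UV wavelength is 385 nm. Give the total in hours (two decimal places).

Number of layers: 149 / 0.05 → 2980 (rounded up).
Base layers = 10 × (47.7 + 7.8) = 555 s.
Normal layers = 2970 × (5.56 + 7.8) = 39679.2 s.
Total = 555 + 39679.2 = 40234.2 s = 11.18 hours.

11.18 hours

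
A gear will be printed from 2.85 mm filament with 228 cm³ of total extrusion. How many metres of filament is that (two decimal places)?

35.74 m

A = π r² = π × 1.425² = 6.3794 mm².
L = 228000 mm³ / 6.3794 mm² = 35740.04 mm, i.e. 35.74 m.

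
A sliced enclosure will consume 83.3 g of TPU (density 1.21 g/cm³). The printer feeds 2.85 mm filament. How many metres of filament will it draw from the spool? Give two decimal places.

10.79 m

Extruded volume: 83.3/1.21 = 68.843 cm³ (68843 mm³).
Cross-section of 2.85 mm filament: π·(2.85/2)² = 6.3794 mm².
Length = 68843 / 6.3794 = 10791.45 mm = 10.79 m.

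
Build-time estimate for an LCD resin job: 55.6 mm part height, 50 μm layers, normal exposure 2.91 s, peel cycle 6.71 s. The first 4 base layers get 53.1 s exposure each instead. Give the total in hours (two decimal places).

3.03 hours

Layers = ⌈55.6/0.05⌉ = 1112.
Base layers = 4 × (53.1 + 6.71) = 239.24 s.
Remaining layers = 1108 × (2.91 + 6.71) = 10658.96 s.
Total = 239.24 + 10658.96 = 10898.2 s = 3.03 hours.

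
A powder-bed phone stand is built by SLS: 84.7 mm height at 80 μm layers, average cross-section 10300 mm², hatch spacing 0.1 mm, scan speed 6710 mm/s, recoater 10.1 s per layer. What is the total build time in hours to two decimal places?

7.49 hours

Number of layers: 84.7 / 0.08 → 1059 (rounded up).
Hatch length per layer = 10300 / 0.1, so 103000 mm.
Laser time per layer: 103000 / 6710 → 15.3502 s.
Layer cycle = 15.3502 + 10.1, so 25.4502 s.
Build time = 1059 × 25.4502 = 26951.7618 s = 7.49 hours.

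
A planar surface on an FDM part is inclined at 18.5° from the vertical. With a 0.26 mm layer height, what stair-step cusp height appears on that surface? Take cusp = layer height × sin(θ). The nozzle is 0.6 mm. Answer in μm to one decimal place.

h_c = t·sin θ = 0.26 × 0.3173 = 0.082498 mm (82.5 μm).

82.5 μm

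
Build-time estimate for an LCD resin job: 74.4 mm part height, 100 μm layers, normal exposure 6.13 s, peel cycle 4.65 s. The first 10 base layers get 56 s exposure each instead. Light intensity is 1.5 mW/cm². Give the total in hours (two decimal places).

2.37 hours

Layers = ⌈74.4/0.1⌉ = 744.
Base layers: 10 × (56 + 4.65) → 606.5 s.
Remaining layers = 734 × (6.13 + 4.65) = 7912.52 s.
Total = 606.5 + 7912.52 = 8519.02 s = 2.37 hours.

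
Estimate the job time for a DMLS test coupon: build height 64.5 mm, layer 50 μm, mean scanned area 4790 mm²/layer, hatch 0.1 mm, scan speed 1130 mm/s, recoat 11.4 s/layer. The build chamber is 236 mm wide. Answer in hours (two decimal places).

Layers = ⌈64.5/0.05⌉ = 1290.
Scan path per layer: 4790 / 0.1 → 47900 mm.
Scan time per layer = 47900 / 1130 = 42.3894 s.
Time per layer: 42.3894 + 11.4 → 53.7894 s.
Total: 1290 × 53.7894 s = 69388.326 s → 19.27 hours.

19.27 hours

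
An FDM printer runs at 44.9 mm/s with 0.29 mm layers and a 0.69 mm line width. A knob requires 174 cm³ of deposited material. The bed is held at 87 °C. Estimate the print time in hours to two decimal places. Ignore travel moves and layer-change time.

Bead cross-section: 0.29 × 0.69 → 0.2001 mm².
Path length: 174000 mm³ / 0.2001 mm² → 869565.2 mm.
Print-move time: 869565.2 / 44.9 → 19366.7 s.
That's 19366.7 s → 5.38 hours.

5.38 hours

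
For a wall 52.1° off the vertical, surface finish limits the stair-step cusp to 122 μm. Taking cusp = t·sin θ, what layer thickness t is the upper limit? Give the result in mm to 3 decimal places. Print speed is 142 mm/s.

Layer height = cusp / sin(52.1°) = 0.122 / 0.7891 = 0.155 mm.

0.155 mm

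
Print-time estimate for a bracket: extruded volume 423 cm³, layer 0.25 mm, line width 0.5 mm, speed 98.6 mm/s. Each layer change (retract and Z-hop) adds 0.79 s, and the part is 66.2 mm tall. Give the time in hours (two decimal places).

9.59 hours

Bead cross-section = 0.25 × 0.5 = 0.125 mm².
Total extruded path = 423000/0.125 = 3384000 mm.
Print-move time = 3384000 / 98.6 = 34320.5 s.
Layers = ⌈66.2/0.25⌉ = 265.
Z-hop total = 265 × 0.79 = 209.35 s.
Altogether 34320.5 + 209.35 = 34529.85 s, i.e. 9.59 hours.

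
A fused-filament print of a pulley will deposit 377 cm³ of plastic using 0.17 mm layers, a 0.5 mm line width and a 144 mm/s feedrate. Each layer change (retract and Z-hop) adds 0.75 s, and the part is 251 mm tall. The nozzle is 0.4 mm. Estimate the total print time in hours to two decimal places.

8.86 hours

Bead cross-section: 0.17 × 0.5 → 0.085 mm².
Path length: 377000 mm³ / 0.085 mm² → 4435294.1 mm.
Print-move time = 4435294.1 / 144, so 30800.7 s.
Layer count = ceil(251 / 0.17) = 1477.
Z-hop total = 1477 × 0.75 = 1107.75 s.
Altogether 30800.7 + 1107.75 = 31908.45 s, i.e. 8.86 hours.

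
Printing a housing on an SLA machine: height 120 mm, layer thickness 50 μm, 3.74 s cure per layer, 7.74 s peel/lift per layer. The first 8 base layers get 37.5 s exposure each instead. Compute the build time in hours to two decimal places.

Layer count = ceil(120 / 0.05) = 2400.
Bottom layers = 8 × (37.5 + 7.74), so 361.92 s.
Regular layers = 2392 × (3.74 + 7.74), so 27460.16 s.
Sum: 361.92 + 27460.16 = 27822.08 s → 7.73 hours.

7.73 hours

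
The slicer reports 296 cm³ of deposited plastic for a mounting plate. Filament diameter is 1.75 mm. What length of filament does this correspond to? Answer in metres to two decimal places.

123.06 m

Cross-section of 1.75 mm filament: π·(1.75/2)² = 2.4053 mm².
Length = 296 cm³ / 2.4053 mm² = 296000 / 2.4053 = 123061.57 mm = 123.06 m.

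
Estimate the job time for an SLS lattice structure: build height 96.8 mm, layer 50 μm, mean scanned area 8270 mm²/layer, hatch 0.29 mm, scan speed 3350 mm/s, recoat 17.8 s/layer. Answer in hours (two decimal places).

Layer count = ceil(96.8 / 0.05) = 1936.
Hatch length per layer: 8270 / 0.29 → 28517.2 mm.
Scan time per layer = 28517.2 / 3350 = 8.5126 s.
Time per layer: 8.5126 + 17.8 → 26.3126 s.
1936 layers × 26.3126 s/layer = 50941.1936 s, i.e. 14.15 hours.

14.15 hours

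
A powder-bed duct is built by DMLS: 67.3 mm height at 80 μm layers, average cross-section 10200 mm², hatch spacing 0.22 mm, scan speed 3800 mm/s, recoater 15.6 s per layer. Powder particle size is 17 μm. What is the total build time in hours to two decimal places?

6.50 hours

Layers = ⌈67.3/0.08⌉ = 842.
Per-layer scan distance = 10200 / 0.22 = 46363.6 mm.
Per-layer scan time = 46363.6 / 3800, so 12.2009 s.
Layer cycle: 12.2009 + 15.6 → 27.8009 s.
842 layers × 27.8009 s/layer = 23408.3578 s, i.e. 6.50 hours.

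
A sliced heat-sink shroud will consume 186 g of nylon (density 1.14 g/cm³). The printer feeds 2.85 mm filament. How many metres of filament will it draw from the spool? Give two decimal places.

Volume = 186 g / 1.14 g·cm⁻³ = 163.1579 cm³ = 163157.9 mm³.
Filament cross-section = π × (2.85/2)² = 6.3794 mm².
Length = 163157.9 / 6.3794 = 25575.74 mm = 25.58 m.

25.58 m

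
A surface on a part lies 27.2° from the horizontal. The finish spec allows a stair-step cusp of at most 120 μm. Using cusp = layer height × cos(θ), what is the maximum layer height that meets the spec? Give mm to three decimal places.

cos(27.2°) = 0.8894; t_max = 0.12/0.8894 = 0.135 mm.

0.135 mm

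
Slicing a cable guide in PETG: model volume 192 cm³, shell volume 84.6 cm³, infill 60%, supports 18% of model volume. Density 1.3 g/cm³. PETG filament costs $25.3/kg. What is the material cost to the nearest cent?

$6.04

Volume inside the shell = 192 − 84.6, so 107.4 cm³.
Infill volume: 0.60 × 107.4 → 64.44 cm³.
Support = 0.18 × 192 = 34.56 cm³.
Total printed volume = 84.6 + 64.44 + 34.56, so 183.6 cm³.
Mass = 183.6 × 1.3, so 238.68 g.
Cost = 238.68 g / 1000 × $25.3/kg = $6.04.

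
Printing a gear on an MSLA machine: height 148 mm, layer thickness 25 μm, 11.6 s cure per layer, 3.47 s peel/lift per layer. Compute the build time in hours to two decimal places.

Layers = ⌈148/0.025⌉ = 5920.
Per-layer time: 11.6 + 3.47 → 15.07 s.
Build time: 5920 × 15.07 s = 89214.4 s, i.e. 24.78 hours.

24.78 hours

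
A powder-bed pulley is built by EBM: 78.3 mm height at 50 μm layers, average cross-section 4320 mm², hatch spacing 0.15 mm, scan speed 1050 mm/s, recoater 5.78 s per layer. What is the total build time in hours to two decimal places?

Layers = ⌈78.3/0.05⌉ = 1566.
Hatch length per layer = 4320 / 0.15 = 28800 mm.
Beam time per layer: 28800 / 1050 → 27.4286 s.
Per-layer time = 27.4286 + 5.78, so 33.2086 s.
Build time = 1566 × 33.2086 = 52004.6676 s = 14.45 hours.

14.45 hours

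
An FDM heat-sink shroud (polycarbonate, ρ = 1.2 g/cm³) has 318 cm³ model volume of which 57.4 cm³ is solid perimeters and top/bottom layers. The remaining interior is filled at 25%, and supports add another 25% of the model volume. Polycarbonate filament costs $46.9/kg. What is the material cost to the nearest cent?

$11.37

Volume inside the shell = 318 − 57.4 = 260.6 cm³.
Deposited infill = 0.25 × 260.6 = 65.15 cm³.
Support: 0.25 × 318 → 79.5 cm³.
Total extruded: 57.4 + 65.15 + 79.5 → 202.05 cm³.
Mass: 202.05 × 1.2 → 242.46 g.
Cost = 242.46 g / 1000 × $46.9/kg = $11.37.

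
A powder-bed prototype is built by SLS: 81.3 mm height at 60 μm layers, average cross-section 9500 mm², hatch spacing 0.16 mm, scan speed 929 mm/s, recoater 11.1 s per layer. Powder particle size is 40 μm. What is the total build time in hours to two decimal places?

28.23 hours

Layer count = ceil(81.3 / 0.06) = 1355.
Hatch length per layer = 9500 / 0.16 = 59375 mm.
Scan time per layer = 59375 / 929 = 63.9128 s.
Time per layer = 63.9128 + 11.1, so 75.0128 s.
Total: 1355 × 75.0128 s = 101642.344 s → 28.23 hours.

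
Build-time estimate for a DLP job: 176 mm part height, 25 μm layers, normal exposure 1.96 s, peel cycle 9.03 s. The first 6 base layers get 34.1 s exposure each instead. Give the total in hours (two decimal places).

21.55 hours

Layers = ⌈176/0.025⌉ = 7040.
Base layers = 6 × (34.1 + 9.03) = 258.78 s.
Remaining layers = 7034 × (1.96 + 9.03), so 77303.66 s.
Sum: 258.78 + 77303.66 = 77562.44 s → 21.55 hours.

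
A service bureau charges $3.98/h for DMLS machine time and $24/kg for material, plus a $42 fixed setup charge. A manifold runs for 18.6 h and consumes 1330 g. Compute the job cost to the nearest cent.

$147.95

Machine cost = 3.98 × 18.6 = $74.028.
Material charge = 24 × 1330/1000, so $31.92.
Adding setup: 74.028 + 31.92 + 42 → 147.948 ≈ $147.95.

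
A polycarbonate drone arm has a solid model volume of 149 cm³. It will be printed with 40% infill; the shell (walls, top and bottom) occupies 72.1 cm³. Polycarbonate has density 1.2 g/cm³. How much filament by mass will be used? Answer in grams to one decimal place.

123.4 g

Infill region = 149 − 72.1 = 76.9 cm³.
Deposited infill = 0.40 × 76.9, so 30.76 cm³.
Total extruded = 72.1 + 30.76, so 102.86 cm³.
Mass = 102.86 × 1.2, so 123.432 g.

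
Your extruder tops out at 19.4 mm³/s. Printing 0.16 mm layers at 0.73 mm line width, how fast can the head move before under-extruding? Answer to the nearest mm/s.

166 mm/s

Bead cross-section: 0.16 × 0.73 → 0.1168 mm².
Max speed = 19.4 / 0.1168 = 166.10 ≈ 166 mm/s.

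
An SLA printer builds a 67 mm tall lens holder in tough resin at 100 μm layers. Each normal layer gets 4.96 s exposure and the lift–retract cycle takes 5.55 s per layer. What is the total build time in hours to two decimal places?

1.96 hours

Layer count = ceil(67 / 0.1) = 670.
Per-layer time = 4.96 + 5.55 = 10.51 s.
Build time: 670 × 10.51 s = 7041.7 s, i.e. 1.96 hours.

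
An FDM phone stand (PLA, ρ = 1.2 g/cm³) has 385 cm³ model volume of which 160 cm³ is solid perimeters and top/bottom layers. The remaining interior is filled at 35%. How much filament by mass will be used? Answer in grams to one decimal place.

286.5 g

Volume inside the shell: 385 − 160 → 225 cm³.
Infill deposited: 0.35 × 225 → 78.75 cm³.
Total printed volume = 160 + 78.75 = 238.75 cm³.
Mass = 238.75 × 1.2, so 286.5 g.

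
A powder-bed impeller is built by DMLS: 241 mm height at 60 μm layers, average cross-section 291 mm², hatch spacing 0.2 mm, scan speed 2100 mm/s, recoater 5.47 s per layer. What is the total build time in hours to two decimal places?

6.88 hours

Number of layers: 241 / 0.06 → 4017 (rounded up).
Scan path per layer = 291 / 0.2 = 1455 mm.
Scan time per layer = 1455 / 2100 = 0.6929 s.
Per-layer time = 0.6929 + 5.47 = 6.1629 s.
Build time = 4017 × 6.1629 = 24756.3693 s = 6.88 hours.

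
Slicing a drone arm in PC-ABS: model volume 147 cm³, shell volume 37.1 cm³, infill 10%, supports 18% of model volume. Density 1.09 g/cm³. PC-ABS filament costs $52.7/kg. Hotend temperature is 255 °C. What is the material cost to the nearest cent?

$4.28

Infill region = 147 − 37.1, so 109.9 cm³.
Infill volume: 0.10 × 109.9 → 10.99 cm³.
Support = 0.18 × 147, so 26.46 cm³.
Deposited volume = 37.1 + 10.99 + 26.46 = 74.55 cm³.
Mass = 74.55 × 1.09 = 81.2595 g.
Cost = 81.2595 g / 1000 × $52.7/kg = $4.28.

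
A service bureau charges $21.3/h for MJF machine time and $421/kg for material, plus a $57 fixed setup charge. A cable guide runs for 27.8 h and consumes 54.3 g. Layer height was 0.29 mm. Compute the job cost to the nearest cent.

Machine cost = 21.3 × 27.8 = $592.14.
Material cost = 421 × 54.3/1000, so $22.8603.
Adding setup: 592.14 + 22.8603 + 57 → 672.0003 ≈ $672.00.

$672.00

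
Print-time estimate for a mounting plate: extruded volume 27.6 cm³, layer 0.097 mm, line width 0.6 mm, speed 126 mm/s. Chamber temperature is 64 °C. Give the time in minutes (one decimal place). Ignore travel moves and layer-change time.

62.7 minutes

Extrusion cross-section = 0.097 × 0.6 = 0.0582 mm².
Total extruded path = 27600/0.0582 = 474226.8 mm.
Extrusion time: 474226.8 / 126 → 3763.7 s.
In the requested units: 3763.7 s = 62.7 minutes.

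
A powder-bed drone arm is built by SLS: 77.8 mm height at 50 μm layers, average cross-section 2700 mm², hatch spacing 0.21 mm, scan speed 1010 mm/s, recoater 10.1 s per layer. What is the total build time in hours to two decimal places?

9.87 hours

Number of layers: 77.8 / 0.05 → 1556 (rounded up).
Scan path per layer = 2700 / 0.21, so 12857.1 mm.
Laser time per layer = 12857.1 / 1010, so 12.7298 s.
Per-layer time: 12.7298 + 10.1 → 22.8298 s.
Total: 1556 × 22.8298 s = 35523.1688 s → 9.87 hours.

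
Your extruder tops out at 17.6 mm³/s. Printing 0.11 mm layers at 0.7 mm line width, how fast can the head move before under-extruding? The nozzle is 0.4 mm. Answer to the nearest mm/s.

229 mm/s

A = 0.11 × 0.7 = 0.077 mm².
Max speed = 17.6 / 0.077 = 228.57 ≈ 229 mm/s.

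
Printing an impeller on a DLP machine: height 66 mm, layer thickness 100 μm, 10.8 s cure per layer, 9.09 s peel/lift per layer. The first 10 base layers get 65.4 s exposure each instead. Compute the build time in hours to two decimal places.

Layer count = ceil(66 / 0.1) = 660.
Burn-in layers = 10 × (65.4 + 9.09) = 744.9 s.
Remaining layers: 650 × (10.8 + 9.09) → 12928.5 s.
Sum: 744.9 + 12928.5 = 13673.4 s → 3.80 hours.

3.80 hours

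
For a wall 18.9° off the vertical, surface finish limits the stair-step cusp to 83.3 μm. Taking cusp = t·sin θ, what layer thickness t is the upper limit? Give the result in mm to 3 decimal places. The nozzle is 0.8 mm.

sin(18.9°) = 0.3239; t_max = 0.0833/0.3239 = 0.257 mm.

0.257 mm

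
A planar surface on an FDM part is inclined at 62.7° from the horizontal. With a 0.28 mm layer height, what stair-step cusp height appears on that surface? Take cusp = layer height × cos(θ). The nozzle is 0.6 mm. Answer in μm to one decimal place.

h_c = t·cos θ = 0.28 × 0.4586 = 0.128408 mm (128.4 μm).

128.4 μm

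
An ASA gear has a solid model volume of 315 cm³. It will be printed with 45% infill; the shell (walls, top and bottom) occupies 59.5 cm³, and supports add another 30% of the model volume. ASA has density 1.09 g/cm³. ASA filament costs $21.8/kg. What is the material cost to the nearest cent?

Infill region = 315 − 59.5 = 255.5 cm³.
Infill deposited: 0.45 × 255.5 → 114.975 cm³.
Support: 0.30 × 315 → 94.5 cm³.
Total printed volume = 59.5 + 114.975 + 94.5 = 268.975 cm³.
Mass: 268.975 × 1.09 → 293.18275 g.
At $21.8/kg: 293.18275/1000 × 21.8 = $6.39.

$6.39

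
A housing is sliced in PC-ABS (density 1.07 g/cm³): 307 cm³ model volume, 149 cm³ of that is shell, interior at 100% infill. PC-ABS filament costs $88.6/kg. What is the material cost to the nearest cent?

Interior volume = 307 − 149 = 158 cm³.
Infill deposited = 1.00 × 158, so 158 cm³.
Deposited volume: 149 + 158 → 307 cm³.
Mass = 307 × 1.07 = 328.49 g.
At $88.6/kg: 328.49/1000 × 88.6 = $29.10.

$29.10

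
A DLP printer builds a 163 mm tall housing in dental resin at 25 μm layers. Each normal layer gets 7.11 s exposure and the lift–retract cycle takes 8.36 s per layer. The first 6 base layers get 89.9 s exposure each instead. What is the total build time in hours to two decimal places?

Layers = ⌈163/0.025⌉ = 6520.
Bottom layers = 6 × (89.9 + 8.36) = 589.56 s.
Normal layers: 6514 × (7.11 + 8.36) → 100771.58 s.
Sum: 589.56 + 100771.58 = 101361.14 s → 28.16 hours.

28.16 hours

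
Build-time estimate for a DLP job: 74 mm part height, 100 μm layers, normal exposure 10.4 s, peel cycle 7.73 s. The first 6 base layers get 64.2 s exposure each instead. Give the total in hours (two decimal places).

Layer count = ceil(74 / 0.1) = 740.
Burn-in layers = 6 × (64.2 + 7.73) = 431.58 s.
Regular layers = 734 × (10.4 + 7.73), so 13307.42 s.
Sum: 431.58 + 13307.42 = 13739 s → 3.82 hours.

3.82 hours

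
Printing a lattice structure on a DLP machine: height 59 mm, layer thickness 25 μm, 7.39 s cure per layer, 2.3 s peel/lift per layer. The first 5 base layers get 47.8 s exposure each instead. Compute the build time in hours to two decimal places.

6.41 hours

Number of layers: 59 / 0.025 → 2360 (rounded up).
Base layers = 5 × (47.8 + 2.3) = 250.5 s.
Regular layers = 2355 × (7.39 + 2.3), so 22819.95 s.
Sum: 250.5 + 22819.95 = 23070.45 s → 6.41 hours.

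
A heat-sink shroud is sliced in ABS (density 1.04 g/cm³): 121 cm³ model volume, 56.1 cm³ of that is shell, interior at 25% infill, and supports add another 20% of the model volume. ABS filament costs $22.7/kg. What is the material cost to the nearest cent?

$2.28

Volume inside the shell = 121 − 56.1, so 64.9 cm³.
Infill volume = 0.25 × 64.9, so 16.225 cm³.
Support = 0.20 × 121, so 24.2 cm³.
Total printed volume = 56.1 + 16.225 + 24.2, so 96.525 cm³.
Mass = 96.525 × 1.04 = 100.386 g.
Cost = 100.386 g / 1000 × $22.7/kg = $2.28.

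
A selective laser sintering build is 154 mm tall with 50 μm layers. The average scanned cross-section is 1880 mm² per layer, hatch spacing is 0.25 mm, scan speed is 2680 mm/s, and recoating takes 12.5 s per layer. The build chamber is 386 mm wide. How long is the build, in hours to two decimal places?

Layer count = ceil(154 / 0.05) = 3080.
Scan path per layer = 1880 / 0.25, so 7520 mm.
Laser time per layer = 7520 / 2680, so 2.806 s.
Time per layer = 2.806 + 12.5, so 15.306 s.
Build time = 3080 × 15.306 = 47142.48 s = 13.10 hours.

13.10 hours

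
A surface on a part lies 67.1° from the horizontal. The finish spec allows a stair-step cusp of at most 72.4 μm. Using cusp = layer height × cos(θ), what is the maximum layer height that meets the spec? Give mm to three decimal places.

Layer height = cusp / cos(67.1°) = 0.0724 / 0.3891 = 0.186 mm.

0.186 mm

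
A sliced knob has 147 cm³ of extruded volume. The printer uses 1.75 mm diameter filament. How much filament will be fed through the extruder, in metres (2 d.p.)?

A = π r² = π × 0.875² = 2.4053 mm².
L = 147000 mm³ / 2.4053 mm² = 61115.04 mm, i.e. 61.12 m.

61.12 m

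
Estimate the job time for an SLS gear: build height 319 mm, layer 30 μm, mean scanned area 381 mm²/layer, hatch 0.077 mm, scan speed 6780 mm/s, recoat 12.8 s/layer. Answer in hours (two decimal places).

Number of layers: 319 / 0.03 → 10634 (rounded up).
Scan path per layer = 381 / 0.077 = 4948.1 mm.
Scan time per layer = 4948.1 / 6780, so 0.7298 s.
Per-layer time: 0.7298 + 12.8 → 13.5298 s.
10634 layers × 13.5298 s/layer = 143875.8932 s, i.e. 39.97 hours.

39.97 hours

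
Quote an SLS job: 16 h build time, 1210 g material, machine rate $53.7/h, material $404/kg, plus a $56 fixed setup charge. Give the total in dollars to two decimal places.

$1404.04

Machine cost = 53.7 × 16 = $859.20.
Material cost: 404 × 1210/1000 → $488.84.
Total = 859.20 + 488.84 + 56 = $1404.04.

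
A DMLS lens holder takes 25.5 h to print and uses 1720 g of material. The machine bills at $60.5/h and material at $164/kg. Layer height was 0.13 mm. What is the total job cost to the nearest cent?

Time charge: 60.5 × 25.5 → $1542.75.
Feedstock cost = 164 × 1720/1000 = $282.08.
Job cost: 1542.75 + 282.08 = $1824.83.

$1824.83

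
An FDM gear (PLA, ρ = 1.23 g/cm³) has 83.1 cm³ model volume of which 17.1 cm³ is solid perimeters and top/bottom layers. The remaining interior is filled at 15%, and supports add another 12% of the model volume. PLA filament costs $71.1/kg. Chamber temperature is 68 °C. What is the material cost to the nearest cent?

Interior volume = 83.1 − 17.1, so 66 cm³.
Infill volume = 0.15 × 66 = 9.9 cm³.
Support = 0.12 × 83.1, so 9.972 cm³.
Deposited volume: 17.1 + 9.9 + 9.972 → 36.972 cm³.
Mass = 36.972 × 1.23 = 45.47556 g.
At $71.1/kg: 45.47556/1000 × 71.1 = $3.23.

$3.23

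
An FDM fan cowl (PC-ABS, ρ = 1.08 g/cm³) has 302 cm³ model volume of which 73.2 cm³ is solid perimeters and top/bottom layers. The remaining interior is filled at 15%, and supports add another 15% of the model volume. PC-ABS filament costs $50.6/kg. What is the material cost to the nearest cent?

$8.35

Volume inside the shell = 302 − 73.2, so 228.8 cm³.
Infill deposited: 0.15 × 228.8 → 34.32 cm³.
Support = 0.15 × 302, so 45.3 cm³.
Total printed volume = 73.2 + 34.32 + 45.3, so 152.82 cm³.
Mass = 152.82 × 1.08, so 165.0456 g.
Cost = 165.0456 g / 1000 × $50.6/kg = $8.35.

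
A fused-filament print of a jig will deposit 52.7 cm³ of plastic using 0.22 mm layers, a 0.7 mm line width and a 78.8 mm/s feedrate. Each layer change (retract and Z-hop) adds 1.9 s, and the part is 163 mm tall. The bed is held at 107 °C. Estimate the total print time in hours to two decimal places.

1.60 hours

Extrusion cross-section = 0.22 × 0.7, so 0.154 mm².
Toolpath length = 52.7 cm³ / 0.154 mm² = 52700 / 0.154 = 342207.8 mm.
Extrusion time = 342207.8 / 78.8 = 4342.7 s.
Number of layers: 163 / 0.22 → 741 (rounded up).
Non-print overhead: 741 × 1.9 → 1407.9 s.
Total = 4342.7 + 1407.9 = 5750.6 s = 1.60 hours.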